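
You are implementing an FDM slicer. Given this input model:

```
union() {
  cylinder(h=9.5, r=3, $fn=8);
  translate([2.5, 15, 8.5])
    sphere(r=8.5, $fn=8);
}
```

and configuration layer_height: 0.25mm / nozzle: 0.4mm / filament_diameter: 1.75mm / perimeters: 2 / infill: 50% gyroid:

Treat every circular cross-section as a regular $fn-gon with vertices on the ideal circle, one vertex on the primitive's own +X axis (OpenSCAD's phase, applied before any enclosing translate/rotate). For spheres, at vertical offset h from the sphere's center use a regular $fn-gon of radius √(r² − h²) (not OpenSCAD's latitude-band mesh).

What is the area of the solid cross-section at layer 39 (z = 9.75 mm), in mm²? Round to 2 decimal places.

At z = 9.75 mm: the cylinder does not reach this height (z outside [0, 9.5]); the r=8.5 sphere at (2.5, 15) contributes a regular 8-gon of circumradius √(8.5²−1.25²) = 8.408 (area = (8/2)·8.408²·sin(360°/8) = 199.93 mm²); Combining (union): only the r=8.5 sphere at (2.5, 15) is present, so the union is just that shape — area = 199.93 mm². Overall, the cross-section is a single solid region. Net area = 199.93 mm².

199.93 mm²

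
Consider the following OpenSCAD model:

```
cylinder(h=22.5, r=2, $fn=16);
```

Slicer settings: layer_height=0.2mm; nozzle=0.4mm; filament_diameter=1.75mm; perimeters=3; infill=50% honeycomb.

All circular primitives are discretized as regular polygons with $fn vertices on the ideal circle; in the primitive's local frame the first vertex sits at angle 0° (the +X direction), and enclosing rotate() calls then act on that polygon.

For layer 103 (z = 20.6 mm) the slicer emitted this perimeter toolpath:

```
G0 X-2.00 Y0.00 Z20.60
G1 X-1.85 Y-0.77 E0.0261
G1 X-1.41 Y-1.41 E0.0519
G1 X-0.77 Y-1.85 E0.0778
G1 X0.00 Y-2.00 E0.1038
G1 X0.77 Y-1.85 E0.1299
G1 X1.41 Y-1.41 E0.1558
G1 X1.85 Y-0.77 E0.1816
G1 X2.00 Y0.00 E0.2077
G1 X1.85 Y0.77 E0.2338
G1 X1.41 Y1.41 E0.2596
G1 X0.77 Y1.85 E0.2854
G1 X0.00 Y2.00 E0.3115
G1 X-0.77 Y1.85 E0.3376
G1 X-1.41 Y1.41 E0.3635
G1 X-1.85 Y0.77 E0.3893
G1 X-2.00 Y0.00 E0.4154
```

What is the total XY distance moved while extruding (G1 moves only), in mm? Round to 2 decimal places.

12.49 mm

Sum the Euclidean lengths of each G1 segment: total = 12.49 mm.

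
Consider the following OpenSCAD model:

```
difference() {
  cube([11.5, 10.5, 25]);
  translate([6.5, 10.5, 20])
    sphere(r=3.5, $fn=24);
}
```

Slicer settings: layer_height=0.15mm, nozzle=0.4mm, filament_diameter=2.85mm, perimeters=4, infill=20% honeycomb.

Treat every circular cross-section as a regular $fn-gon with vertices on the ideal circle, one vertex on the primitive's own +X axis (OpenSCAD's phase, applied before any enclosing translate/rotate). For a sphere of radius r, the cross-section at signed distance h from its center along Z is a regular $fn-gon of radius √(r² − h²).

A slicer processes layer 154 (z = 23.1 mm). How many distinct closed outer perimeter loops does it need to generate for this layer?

1

At z = 23.1 mm: the 11.5×10.5 cube contributes its full rectangle; the r=3.5 sphere at (6.5, 10.5) slices to a regular 24-gon of circumradius 1.625 (√(r²−h²) with h=3.1 from center); After the difference (first − rest): starting from the 11.5×10.5 cube, the r=3.5 sphere at (6.5, 10.5) partially overlaps it — only the 4.10 mm² overlap (of its 8.20 mm²) is removed, clipping the outline — 1 connected region. The result has 1 disconnected region.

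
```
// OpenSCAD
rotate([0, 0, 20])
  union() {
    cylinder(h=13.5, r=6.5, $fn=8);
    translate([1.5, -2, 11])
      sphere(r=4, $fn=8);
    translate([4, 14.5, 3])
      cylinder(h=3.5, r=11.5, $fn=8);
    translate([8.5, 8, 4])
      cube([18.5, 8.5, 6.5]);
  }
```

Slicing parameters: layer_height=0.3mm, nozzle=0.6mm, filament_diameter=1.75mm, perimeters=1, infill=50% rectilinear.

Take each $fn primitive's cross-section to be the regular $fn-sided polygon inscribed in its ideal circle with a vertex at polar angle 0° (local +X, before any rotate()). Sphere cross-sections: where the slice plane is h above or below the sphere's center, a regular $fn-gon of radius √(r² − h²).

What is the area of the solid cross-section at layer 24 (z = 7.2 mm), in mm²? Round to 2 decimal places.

276.75 mm²

At z = 7.2 mm: the r=6.5 cylinder contributes a regular 8-gon of circumradius 6.5 (area = (8/2)·6.500²·sin(360°/8) = 119.50 mm²); the r=4 sphere at (1.5, -2) contributes a regular 8-gon of circumradius √(4²−3.8²) = 1.249 (area = (8/2)·1.249²·sin(360°/8) = 4.41 mm²); the cylinder at (4, 14.5) is not intersected at this z (z outside [3, 6.5]); the cube at (8.5, 8) is present — its section is the full 18.5×8.5 rectangle (area 157.25 mm²); Combining (union): the regions partially overlap — summed areas 281.16 mm² minus the doubly-counted overlap 4.41 mm² gives 276.75 mm² — area = 276.75 mm²; (rotated 20° about Z; rotation is an isometry so areas/perimeters/island counts are preserved). Overall, the cross-section has 2 separate islands. Net area = 276.75 mm².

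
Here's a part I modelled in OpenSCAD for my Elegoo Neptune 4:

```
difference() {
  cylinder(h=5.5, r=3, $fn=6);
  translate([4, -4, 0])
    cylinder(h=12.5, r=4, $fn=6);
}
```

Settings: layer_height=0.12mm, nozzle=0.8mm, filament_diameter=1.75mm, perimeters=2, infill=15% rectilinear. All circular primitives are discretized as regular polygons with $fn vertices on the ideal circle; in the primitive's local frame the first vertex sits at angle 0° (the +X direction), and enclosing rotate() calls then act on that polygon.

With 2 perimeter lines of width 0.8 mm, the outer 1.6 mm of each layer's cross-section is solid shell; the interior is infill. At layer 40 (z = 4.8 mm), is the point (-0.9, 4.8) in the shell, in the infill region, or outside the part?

outside

At z = 4.8 mm: the r=3 cylinder gives a regular 6-gon of circumradius 3 (constant along its height); the r=4 cylinder at (4, -4) gives a regular 6-gon of circumradius 4 (constant along its height); After the difference (first − rest): starting from the r=3 cylinder, the r=4 cylinder at (4, -4) partially overlaps it — only the 1.42 mm² overlap (of its 41.57 mm²) is removed, clipping the outline — 1 connected region. Overall, the cross-section is a single solid region. The nearest boundary edge runs (-1.50, 2.60)→(1.50, 2.60); distance from the point to it = 2.20 mm. The point is not inside any of the regions above, so it lies outside the cross-section (2.20 mm from the nearest boundary).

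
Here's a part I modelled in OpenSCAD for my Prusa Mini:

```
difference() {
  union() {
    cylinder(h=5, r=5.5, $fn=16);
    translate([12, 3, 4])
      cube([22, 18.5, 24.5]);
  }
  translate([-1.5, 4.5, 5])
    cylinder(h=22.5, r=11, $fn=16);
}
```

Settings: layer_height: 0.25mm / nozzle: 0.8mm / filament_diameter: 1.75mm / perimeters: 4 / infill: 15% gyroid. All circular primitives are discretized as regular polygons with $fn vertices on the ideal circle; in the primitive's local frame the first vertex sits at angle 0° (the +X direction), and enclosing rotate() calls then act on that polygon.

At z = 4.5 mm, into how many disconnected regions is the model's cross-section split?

2

At z = 4.5 mm: the r=5.5 cylinder contributes a regular 16-gon of circumradius 5.5; the cube at (12, 3) is present — its section is the full 22×18.5 rectangle; Taking the union: the 2 present regions are separate (no shared area or edge), so areas and boundary lengths simply add and each stays a separate island — 2 connected regions; the cylinder at (-1.5, 4.5) is absent (z outside [5, 27.5]); Subtracting the remaining from the first: none of the subtracted shapes is present at this height, so that combined region is unchanged — 2 connected regions. The result has 2 disconnected regions.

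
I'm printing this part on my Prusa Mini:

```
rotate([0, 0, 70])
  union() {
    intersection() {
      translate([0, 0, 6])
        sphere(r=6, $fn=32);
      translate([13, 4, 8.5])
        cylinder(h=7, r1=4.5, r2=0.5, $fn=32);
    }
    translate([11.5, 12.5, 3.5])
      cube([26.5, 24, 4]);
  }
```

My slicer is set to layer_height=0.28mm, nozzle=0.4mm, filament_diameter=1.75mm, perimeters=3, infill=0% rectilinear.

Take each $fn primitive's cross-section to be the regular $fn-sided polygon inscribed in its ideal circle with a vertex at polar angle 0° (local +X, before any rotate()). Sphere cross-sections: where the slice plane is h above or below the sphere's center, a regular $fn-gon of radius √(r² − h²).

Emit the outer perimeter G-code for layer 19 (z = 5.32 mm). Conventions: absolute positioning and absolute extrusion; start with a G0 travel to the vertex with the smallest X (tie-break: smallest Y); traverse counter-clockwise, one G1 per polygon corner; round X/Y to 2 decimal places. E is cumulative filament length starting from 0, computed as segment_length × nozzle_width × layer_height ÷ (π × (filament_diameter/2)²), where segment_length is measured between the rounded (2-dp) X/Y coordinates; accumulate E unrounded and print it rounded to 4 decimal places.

G0 X-30.37 Y23.29 Z5.32
G1 X-7.81 Y15.08 E1.1179
G1 X1.25 Y39.98 E2.3517
G1 X-21.30 Y48.19 E3.4692
G1 X-30.37 Y23.29 E4.7031

At z = 5.32 mm: the r=6 sphere slices to a regular 32-gon of circumradius 5.961 (√(r²−h²) with h=0.68 from center); the cone at (13, 4) does not reach this height (z outside [8.5, 15.5]); Keeping only the common overlap: at least one operand is absent at this height, so nothing remains; the cube at (11.5, 12.5) (footprint 26.5×24) is included at this height; Merging all regions: only the 26.5×24 cube at (11.5, 12.5) is present, so the union is just that shape — 1 connected region; (rotated 70° about Z; rotation is an isometry so areas/perimeters/island counts are preserved). The outline is a single polygon with 4 vertices. Extrusion per mm of travel: 0.4 × 0.28 / (π × 0.875²) = 0.046564. Accumulating E over each segment gives final E = 4.7031.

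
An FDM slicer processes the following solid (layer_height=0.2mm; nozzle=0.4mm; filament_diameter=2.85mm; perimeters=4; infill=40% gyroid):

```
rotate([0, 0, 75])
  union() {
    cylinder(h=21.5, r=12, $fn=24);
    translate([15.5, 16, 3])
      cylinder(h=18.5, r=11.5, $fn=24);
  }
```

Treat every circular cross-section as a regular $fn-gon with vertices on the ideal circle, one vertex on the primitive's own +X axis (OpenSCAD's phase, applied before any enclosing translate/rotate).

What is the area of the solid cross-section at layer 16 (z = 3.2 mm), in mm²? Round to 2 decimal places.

At z = 3.2 mm: the r=12 cylinder gives a regular 24-gon of circumradius 12 (constant along its height) (area = (24/2)·12.000²·sin(360°/24) = 447.24 mm²); the r=11.5 cylinder at (15.5, 16) contributes a regular 24-gon of circumradius 11.5 (area = (24/2)·11.500²·sin(360°/24) = 410.75 mm²); Merging all regions: the regions partially overlap — summed areas 857.99 mm² minus the doubly-counted overlap 5.21 mm² gives 852.77 mm² — area = 852.77 mm²; (whole slice rotated 75° about Z — lengths, areas and connectivity unchanged). Overall, the cross-section is a single solid region. Net area = 852.77 mm².

852.77 mm²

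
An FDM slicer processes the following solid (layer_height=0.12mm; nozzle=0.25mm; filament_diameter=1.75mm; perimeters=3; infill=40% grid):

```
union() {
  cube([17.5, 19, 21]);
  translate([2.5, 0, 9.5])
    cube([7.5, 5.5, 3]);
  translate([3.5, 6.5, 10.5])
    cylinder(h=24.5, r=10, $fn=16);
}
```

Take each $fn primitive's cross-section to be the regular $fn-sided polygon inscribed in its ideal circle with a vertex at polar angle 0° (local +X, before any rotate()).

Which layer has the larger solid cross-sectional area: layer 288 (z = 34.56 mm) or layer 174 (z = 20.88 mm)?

layer 174 (z = 20.88 mm)

Layer 288 (z = 34.56): the cube is absent (z outside [0, 21]); the cube at (2.5, 0) is absent (z outside [9.5, 12.5]); the cylinder at (3.5, 6.5): section is a regular 16-gon, circumradius r=10 (area = (16/2)·10.000²·sin(360°/16) = 306.15 mm²); Combining (union): only the r=10 cylinder at (3.5, 6.5) is present, so the union is just that shape — area = 306.15 mm². So its area = 306.15 mm². Layer 174 (z = 20.88): the cube (footprint 17.5×19) is included at this height (area 332.50 mm²); the cube at (2.5, 0) is not intersected at this z (z outside [9.5, 12.5]); the r=10 cylinder at (3.5, 6.5) contributes a regular 16-gon of circumradius 10 (area = (16/2)·10.000²·sin(360°/16) = 306.15 mm²); Merging all regions: the regions partially overlap — summed areas 638.65 mm² minus the doubly-counted overlap 192.19 mm² gives 446.46 mm² — area = 446.46 mm². So its area = 446.46 mm². Layer 174 is larger (446.46 vs 306.15 mm²).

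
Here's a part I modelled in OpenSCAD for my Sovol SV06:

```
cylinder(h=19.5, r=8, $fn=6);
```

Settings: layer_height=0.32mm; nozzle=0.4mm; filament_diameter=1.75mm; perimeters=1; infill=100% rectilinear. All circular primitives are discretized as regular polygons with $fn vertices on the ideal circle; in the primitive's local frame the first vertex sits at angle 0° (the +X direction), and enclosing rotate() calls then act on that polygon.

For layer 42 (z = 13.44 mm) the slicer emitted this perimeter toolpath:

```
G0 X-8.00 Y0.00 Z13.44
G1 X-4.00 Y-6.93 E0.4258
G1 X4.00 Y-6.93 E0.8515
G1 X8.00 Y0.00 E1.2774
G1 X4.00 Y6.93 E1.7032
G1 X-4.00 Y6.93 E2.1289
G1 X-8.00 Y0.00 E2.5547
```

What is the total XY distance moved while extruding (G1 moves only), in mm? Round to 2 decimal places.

Sum the Euclidean lengths of each G1 segment: total = 48.01 mm.

48.01 mm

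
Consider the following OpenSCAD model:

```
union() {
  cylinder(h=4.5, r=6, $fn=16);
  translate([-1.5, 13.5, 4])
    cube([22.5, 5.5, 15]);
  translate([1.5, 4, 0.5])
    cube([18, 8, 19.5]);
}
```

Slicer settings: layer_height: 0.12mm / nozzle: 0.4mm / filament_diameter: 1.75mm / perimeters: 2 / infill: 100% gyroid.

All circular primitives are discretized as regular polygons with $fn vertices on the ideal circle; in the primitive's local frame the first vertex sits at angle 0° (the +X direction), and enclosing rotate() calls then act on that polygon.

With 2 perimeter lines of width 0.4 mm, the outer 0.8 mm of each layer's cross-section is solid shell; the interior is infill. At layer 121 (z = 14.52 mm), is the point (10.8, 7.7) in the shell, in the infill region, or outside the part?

At z = 14.52 mm: the cylinder is absent (z outside [0, 4.5]); the cube at (-1.5, 13.5) (footprint 22.5×5.5) is included at this height; the cube at (1.5, 4) is present — its section is the full 18×8 rectangle; Merging all regions: the 2 present regions are separate (no shared area or edge), so areas and boundary lengths simply add and each stays a separate island — 2 connected regions. Overall, the cross-section has 2 separate islands. The nearest boundary edge runs (19.50, 4.00)→(1.50, 4.00); distance from the point to it = 3.70 mm. (Shell/infill is judged within the island containing the point — the largest one.) The point is inside the cross-section and 3.70 mm from the nearest boundary — more than the 0.8 mm shell width (2 × 0.4), so it's in the infill interior.

infill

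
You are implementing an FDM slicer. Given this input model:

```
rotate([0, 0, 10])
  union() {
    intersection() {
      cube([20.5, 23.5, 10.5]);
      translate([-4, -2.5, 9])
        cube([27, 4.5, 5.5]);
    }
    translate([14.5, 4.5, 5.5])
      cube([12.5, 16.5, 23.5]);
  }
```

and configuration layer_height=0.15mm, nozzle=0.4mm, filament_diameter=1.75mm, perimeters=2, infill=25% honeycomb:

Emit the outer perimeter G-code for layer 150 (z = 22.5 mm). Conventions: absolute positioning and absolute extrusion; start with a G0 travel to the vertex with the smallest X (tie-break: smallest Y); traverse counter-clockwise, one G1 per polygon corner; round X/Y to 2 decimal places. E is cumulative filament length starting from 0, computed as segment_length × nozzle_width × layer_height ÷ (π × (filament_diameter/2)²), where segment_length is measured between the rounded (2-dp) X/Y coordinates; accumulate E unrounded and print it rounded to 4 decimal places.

G0 X10.63 Y23.20 Z22.50
G1 X13.50 Y6.95 E0.4116
G1 X25.81 Y9.12 E0.7234
G1 X22.94 Y25.37 E1.1351
G1 X10.63 Y23.20 E1.4469

At z = 22.5 mm: the cube is absent (z outside [0, 10.5]); the cube at (-4, -2.5) does not reach this height (z outside [9, 14.5]); Taking the intersection: at least one operand is absent at this height, so nothing remains; the cube at (14.5, 4.5) is present — its section is the full 12.5×16.5 rectangle; Combining (union): only the 12.5×16.5 cube at (14.5, 4.5) is present, so the union is just that shape — 1 connected region; (whole slice rotated 10° about Z — lengths, areas and connectivity unchanged). The outline is a single polygon with 4 vertices. Extrusion per mm of travel: 0.4 × 0.15 / (π × 0.875²) = 0.024945. Accumulating E over each segment gives final E = 1.4469.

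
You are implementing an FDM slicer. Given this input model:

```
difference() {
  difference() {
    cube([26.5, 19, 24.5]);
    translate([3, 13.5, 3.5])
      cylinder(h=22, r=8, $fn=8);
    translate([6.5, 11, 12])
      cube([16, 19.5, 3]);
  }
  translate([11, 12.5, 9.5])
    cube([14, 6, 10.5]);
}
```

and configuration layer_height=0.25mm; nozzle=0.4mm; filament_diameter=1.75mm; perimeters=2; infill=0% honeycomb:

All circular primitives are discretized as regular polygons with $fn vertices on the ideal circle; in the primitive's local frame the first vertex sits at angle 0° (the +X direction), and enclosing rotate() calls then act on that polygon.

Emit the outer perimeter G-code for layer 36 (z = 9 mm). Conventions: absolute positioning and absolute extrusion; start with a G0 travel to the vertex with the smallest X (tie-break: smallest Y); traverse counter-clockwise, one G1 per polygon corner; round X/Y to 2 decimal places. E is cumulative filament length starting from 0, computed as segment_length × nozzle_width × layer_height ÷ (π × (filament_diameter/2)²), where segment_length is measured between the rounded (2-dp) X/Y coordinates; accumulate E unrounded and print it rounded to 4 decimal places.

G0 X0.00 Y0.00 Z9.00
G1 X26.50 Y0.00 E1.1017
G1 X26.50 Y19.00 E1.8917
G1 X8.72 Y19.00 E2.6309
G1 X11.00 Y13.50 E2.8784
G1 X8.66 Y7.84 E3.1330
G1 X3.00 Y5.50 E3.3877
G1 X0.00 Y6.74 E3.5226
G1 X0.00 Y0.00 E3.8029

At z = 9 mm: the 26.5×19 cube contributes its full rectangle; the r=8 cylinder at (3, 13.5) contributes a regular 8-gon of circumradius 8; the cube at (6.5, 11) is not intersected at this z (z outside [12, 15]); Subtracting the remaining from the first: starting from the 26.5×19 cube, the r=8 cylinder at (3, 13.5) partially overlaps it — only the 121.63 mm² overlap (of its 181.02 mm²) is removed, clipping the outline — 1 connected region; the cube at (11, 12.5) is not intersected at this z (z outside [9.5, 20]); Taking the first minus the rest: none of the subtracted shapes is present at this height, so the result so far is unchanged — 1 connected region. The outline is a single polygon with 8 vertices. Extrusion per mm of travel: 0.4 × 0.25 / (π × 0.875²) = 0.041575. Accumulating E over each segment gives final E = 3.8029.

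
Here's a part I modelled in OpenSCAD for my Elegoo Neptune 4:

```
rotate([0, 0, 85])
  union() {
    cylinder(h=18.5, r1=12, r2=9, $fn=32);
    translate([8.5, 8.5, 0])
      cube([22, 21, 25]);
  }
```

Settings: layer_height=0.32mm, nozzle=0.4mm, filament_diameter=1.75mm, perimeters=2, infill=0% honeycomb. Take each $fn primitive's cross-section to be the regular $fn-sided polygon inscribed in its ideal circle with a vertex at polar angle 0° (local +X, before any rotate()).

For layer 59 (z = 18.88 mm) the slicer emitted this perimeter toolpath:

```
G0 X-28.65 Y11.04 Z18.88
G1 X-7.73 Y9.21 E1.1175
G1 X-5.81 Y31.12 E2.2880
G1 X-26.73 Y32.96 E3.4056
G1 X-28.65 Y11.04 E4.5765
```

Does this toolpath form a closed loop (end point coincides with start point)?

Start point (G0): (-28.65, 11.04). End point (last G1): the path returns to the start — closed.

yes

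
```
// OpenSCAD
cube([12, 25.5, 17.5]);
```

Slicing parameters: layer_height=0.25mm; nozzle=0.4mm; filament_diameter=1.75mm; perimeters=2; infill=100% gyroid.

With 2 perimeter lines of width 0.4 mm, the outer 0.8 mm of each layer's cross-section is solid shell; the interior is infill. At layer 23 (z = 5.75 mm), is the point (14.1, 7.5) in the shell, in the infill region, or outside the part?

outside

At z = 5.75 mm: the 12×25.5 cube contributes its full rectangle. Overall, the cross-section is a single solid region. The nearest boundary edge runs (12.00, 0.00)→(12.00, 25.50); distance from the point to it = 2.10 mm. The point is not inside any of the regions above, so it lies outside the cross-section (2.10 mm from the nearest boundary).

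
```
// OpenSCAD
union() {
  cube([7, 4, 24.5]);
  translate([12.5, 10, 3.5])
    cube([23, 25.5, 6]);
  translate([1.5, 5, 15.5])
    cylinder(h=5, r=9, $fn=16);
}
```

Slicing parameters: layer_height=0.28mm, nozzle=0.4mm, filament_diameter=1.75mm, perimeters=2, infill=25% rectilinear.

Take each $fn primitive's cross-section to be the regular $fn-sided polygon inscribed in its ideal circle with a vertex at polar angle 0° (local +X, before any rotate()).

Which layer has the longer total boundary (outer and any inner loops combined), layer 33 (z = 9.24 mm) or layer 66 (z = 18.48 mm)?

layer 33 (z = 9.24 mm)

Layer 33 (z = 9.24): the 7×4 cube contributes its full rectangle (perimeter 22.00 mm); the cube at (12.5, 10) is present — its section is the full 23×25.5 rectangle (perimeter 97.00 mm); the cylinder at (1.5, 5) does not reach this height (z outside [15.5, 20.5]); Merging all regions: the 2 present regions are separate (no shared area or edge), so areas and boundary lengths simply add and each stays a separate island — boundary = 119.00 mm. So its perimeter = 119.00 mm. Layer 66 (z = 18.48): the 7×4 cube contributes its full rectangle (perimeter 22.00 mm); the cube at (12.5, 10) does not reach this height (z outside [3.5, 9.5]); the r=9 cylinder at (1.5, 5) contributes a regular 16-gon of circumradius 9 (perimeter = 2·16·9.000·sin(180°/16) = 56.19 mm); Combining (union): the 7×4 cube lies entirely inside the r=9 cylinder at (1.5, 5), so the union is just the r=9 cylinder at (1.5, 5) — boundary = 56.19 mm. So its perimeter = 56.19 mm. Layer 33 is larger (119.00 vs 56.19 mm).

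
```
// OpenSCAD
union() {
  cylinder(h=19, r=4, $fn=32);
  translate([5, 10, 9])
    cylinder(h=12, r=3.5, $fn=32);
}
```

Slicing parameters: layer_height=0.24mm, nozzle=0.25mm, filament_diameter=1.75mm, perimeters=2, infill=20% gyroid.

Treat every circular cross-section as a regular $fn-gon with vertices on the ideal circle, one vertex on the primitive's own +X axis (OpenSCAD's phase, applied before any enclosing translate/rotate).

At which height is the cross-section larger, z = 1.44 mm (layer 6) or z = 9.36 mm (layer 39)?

layer 39 (z = 9.36 mm)

Layer 6 (z = 1.44): the r=4 cylinder contributes a regular 32-gon of circumradius 4 (area = (32/2)·4.000²·sin(360°/32) = 49.94 mm²); the cylinder at (5, 10) is absent (z outside [9, 21]); Combining (union): only the r=4 cylinder is present, so the union is just that shape — area = 49.94 mm². So its area = 49.94 mm². Layer 39 (z = 9.36): the r=4 cylinder gives a regular 32-gon of circumradius 4 (constant along its height) (area = (32/2)·4.000²·sin(360°/32) = 49.94 mm²); the r=3.5 cylinder at (5, 10) contributes a regular 32-gon of circumradius 3.5 (area = (32/2)·3.500²·sin(360°/32) = 38.24 mm²); Merging all regions: the 2 present regions are separate (no shared area or edge), so areas and boundary lengths simply add and each stays a separate island — area = 88.18 mm². So its area = 88.18 mm². Layer 39 is larger (88.18 vs 49.94 mm²).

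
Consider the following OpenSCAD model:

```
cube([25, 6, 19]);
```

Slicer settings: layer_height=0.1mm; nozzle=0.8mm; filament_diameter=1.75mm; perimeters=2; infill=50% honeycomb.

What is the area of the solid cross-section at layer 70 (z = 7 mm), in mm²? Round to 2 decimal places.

At z = 7 mm: the 25×6 cube contributes its full rectangle (area 150.00 mm²). Overall, the cross-section is a single solid region. Net area = 150.00 mm².

150.00 mm²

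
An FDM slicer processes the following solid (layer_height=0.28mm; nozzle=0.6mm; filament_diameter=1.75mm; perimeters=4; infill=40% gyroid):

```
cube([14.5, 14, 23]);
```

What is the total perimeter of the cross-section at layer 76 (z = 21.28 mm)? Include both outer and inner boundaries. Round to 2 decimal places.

57.00 mm

At z = 21.28 mm: the 14.5×14 cube contributes its full rectangle (perimeter 57.00 mm). Overall, the cross-section is a single solid region. Total boundary length (outer) = 57.00 mm.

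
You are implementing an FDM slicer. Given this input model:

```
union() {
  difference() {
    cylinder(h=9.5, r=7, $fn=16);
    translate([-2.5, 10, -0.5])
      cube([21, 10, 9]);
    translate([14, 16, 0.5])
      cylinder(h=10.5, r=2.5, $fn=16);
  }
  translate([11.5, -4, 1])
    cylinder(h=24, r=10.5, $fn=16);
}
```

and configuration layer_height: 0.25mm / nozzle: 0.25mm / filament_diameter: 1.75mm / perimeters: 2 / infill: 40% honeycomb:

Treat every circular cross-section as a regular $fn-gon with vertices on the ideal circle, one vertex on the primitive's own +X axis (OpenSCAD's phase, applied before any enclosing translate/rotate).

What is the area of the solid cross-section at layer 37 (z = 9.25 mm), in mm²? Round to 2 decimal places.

445.81 mm²

At z = 9.25 mm: the r=7 cylinder contributes a regular 16-gon of circumradius 7 (area = (16/2)·7.000²·sin(360°/16) = 150.01 mm²); the cube at (-2.5, 10) does not reach this height (z outside [-0.5, 8.5]); the cylinder at (14, 16): section is a regular 16-gon, circumradius r=2.5 (area = (16/2)·2.500²·sin(360°/16) = 19.13 mm²); Taking the first minus the rest: starting from the r=7 cylinder (150.01 mm²), the r=2.5 cylinder at (14, 16) misses the remaining region (no effect) — area = 150.01 mm²; the r=10.5 cylinder at (11.5, -4) contributes a regular 16-gon of circumradius 10.5 (area = (16/2)·10.500²·sin(360°/16) = 337.53 mm²); Taking the union: the regions partially overlap — summed areas 487.54 mm² minus the doubly-counted overlap 41.73 mm² gives 445.81 mm² — area = 445.81 mm². Overall, the cross-section is a single solid region. Net area = 445.81 mm².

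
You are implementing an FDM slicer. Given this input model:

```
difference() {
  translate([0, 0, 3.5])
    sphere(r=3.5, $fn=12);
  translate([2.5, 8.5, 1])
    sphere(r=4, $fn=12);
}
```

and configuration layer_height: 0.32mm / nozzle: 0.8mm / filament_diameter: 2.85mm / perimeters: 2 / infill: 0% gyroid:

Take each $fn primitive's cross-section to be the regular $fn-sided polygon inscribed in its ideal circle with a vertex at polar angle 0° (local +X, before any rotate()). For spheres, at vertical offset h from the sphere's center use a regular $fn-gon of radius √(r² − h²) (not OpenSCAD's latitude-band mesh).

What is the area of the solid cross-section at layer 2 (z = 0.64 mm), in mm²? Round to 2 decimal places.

12.21 mm²

At z = 0.64 mm: the r=3.5 sphere slices to a regular 12-gon of circumradius 2.018 (√(r²−h²) with h=2.86 from center) (area = (12/2)·2.018²·sin(360°/12) = 12.21 mm²); the r=4 sphere at (2.5, 8.5) contributes a regular 12-gon of circumradius √(4²−0.36²) = 3.984 (area = (12/2)·3.984²·sin(360°/12) = 47.61 mm²); Taking the first minus the rest: starting from the r=3.5 sphere (12.21 mm²), the r=4 sphere at (2.5, 8.5) misses the remaining region (no effect) — area = 12.21 mm². Overall, the cross-section is a single solid region. Net area = 12.21 mm².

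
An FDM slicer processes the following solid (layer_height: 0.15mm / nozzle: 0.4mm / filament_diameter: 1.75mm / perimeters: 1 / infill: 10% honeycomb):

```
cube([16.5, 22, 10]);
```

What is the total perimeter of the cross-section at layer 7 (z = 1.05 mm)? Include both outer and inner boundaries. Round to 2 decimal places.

77.00 mm

At z = 1.05 mm: the cube (footprint 16.5×22) is included at this height (perimeter 77.00 mm). Overall, the cross-section is a single solid region. Total boundary length (outer) = 77.00 mm.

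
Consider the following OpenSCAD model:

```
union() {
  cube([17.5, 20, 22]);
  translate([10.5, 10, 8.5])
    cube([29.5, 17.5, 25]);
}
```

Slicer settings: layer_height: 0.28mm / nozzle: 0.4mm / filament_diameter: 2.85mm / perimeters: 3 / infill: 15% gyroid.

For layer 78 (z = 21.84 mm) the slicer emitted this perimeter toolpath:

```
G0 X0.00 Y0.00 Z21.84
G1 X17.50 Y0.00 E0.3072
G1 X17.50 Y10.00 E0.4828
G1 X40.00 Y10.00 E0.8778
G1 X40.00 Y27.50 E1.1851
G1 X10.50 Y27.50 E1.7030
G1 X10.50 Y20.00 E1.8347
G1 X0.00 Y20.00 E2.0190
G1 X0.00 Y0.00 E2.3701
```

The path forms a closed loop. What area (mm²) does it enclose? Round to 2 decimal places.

796.25 mm²

Apply the shoelace formula to the sequence of (X, Y) vertices; enclosed area = 796.25 mm².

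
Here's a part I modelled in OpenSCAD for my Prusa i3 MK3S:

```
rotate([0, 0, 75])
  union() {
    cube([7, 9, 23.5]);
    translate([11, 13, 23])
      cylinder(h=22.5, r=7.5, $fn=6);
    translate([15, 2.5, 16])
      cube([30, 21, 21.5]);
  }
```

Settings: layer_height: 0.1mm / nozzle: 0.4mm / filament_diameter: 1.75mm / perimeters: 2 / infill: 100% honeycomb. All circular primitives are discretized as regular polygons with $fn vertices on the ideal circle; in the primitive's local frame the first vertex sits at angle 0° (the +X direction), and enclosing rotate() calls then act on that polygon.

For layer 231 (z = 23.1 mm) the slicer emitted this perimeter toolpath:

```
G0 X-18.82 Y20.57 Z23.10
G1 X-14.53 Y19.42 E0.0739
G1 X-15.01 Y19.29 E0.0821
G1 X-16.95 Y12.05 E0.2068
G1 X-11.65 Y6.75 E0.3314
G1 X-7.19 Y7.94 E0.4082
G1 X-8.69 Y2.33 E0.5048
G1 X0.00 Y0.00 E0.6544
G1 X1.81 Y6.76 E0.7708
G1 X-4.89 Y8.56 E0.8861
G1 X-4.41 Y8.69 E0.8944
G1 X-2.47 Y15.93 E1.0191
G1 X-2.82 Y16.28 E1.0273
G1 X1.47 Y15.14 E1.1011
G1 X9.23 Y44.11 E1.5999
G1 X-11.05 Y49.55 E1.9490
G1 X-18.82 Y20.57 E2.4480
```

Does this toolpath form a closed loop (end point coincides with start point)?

yes

Start point (G0): (-18.82, 20.57). End point (last G1): the path returns to the start — closed.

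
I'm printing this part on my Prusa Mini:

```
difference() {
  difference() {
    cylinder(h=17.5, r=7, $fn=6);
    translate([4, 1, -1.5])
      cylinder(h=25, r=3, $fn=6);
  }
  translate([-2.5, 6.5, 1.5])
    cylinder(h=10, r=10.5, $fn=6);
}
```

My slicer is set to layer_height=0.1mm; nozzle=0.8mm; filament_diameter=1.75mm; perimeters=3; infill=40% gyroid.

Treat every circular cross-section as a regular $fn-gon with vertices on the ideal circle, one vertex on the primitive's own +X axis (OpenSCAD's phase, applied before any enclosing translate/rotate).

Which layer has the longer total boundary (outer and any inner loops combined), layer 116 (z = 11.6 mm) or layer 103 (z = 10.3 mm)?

layer 116 (z = 11.6 mm)

Layer 116 (z = 11.6): the r=7 cylinder gives a regular 6-gon of circumradius 7 (constant along its height) (perimeter = 2·6·7.000·sin(180°/6) = 42.00 mm); the r=3 cylinder at (4, 1) contributes a regular 6-gon of circumradius 3 (perimeter = 2·6·3.000·sin(180°/6) = 18.00 mm); Subtracting the remaining from the first: starting from the r=7 cylinder, the r=3 cylinder at (4, 1) partially overlaps it — only the 21.74 mm² overlap (of its 23.38 mm²) is removed, clipping the outline — boundary = 52.27 mm; the cylinder at (-2.5, 6.5) is absent (z outside [1.5, 11.5]); Taking the first minus the rest: none of the subtracted shapes is present at this height, so that combined region is unchanged — boundary = 52.27 mm. So its perimeter = 52.27 mm. Layer 103 (z = 10.3): the r=7 cylinder contributes a regular 6-gon of circumradius 7 (perimeter = 2·6·7.000·sin(180°/6) = 42.00 mm); the cylinder at (4, 1): section is a regular 6-gon, circumradius r=3 (perimeter = 2·6·3.000·sin(180°/6) = 18.00 mm); After the difference (first − rest): starting from the r=7 cylinder, the r=3 cylinder at (4, 1) partially overlaps it — only the 21.74 mm² overlap (of its 23.38 mm²) is removed, clipping the outline — boundary = 52.27 mm; the r=10.5 cylinder at (-2.5, 6.5) contributes a regular 6-gon of circumradius 10.5 (perimeter = 2·6·10.500·sin(180°/6) = 63.00 mm); After the difference (first − rest): starting from the result so far, the r=10.5 cylinder at (-2.5, 6.5) partially overlaps it — only the 70.53 mm² overlap (of its 286.44 mm²) is removed, clipping the outline — boundary = 32.58 mm. So its perimeter = 32.58 mm. Layer 116 is larger (52.27 vs 32.58 mm).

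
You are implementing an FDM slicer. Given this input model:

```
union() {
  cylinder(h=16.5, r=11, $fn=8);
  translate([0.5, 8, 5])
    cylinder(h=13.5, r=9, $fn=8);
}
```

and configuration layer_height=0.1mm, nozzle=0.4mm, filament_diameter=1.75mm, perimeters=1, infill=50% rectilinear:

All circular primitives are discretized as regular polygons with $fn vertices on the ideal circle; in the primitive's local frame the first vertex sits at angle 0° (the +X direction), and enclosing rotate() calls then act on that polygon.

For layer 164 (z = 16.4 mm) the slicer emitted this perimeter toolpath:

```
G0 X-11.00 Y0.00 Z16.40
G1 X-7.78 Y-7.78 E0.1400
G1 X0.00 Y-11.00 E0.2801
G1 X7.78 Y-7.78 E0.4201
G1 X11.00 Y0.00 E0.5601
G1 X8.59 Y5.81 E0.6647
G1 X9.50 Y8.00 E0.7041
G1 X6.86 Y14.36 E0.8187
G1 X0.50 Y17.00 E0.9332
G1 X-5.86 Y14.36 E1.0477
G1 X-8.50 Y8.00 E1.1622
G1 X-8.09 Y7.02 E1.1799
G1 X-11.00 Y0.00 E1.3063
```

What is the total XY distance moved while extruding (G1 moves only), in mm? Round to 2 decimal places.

Sum the Euclidean lengths of each G1 segment: total = 78.55 mm.

78.55 mm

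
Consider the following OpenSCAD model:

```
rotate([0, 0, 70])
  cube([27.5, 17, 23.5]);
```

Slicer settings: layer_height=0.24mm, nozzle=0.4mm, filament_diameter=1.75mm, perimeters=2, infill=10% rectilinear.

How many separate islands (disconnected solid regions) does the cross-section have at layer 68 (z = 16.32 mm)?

1

At z = 16.32 mm: the cube is present — its section is the full 27.5×17 rectangle; (rotated 70° about Z; rotation is an isometry so areas/perimeters/island counts are preserved). Overall, the cross-section is a single solid region. Island count = 1.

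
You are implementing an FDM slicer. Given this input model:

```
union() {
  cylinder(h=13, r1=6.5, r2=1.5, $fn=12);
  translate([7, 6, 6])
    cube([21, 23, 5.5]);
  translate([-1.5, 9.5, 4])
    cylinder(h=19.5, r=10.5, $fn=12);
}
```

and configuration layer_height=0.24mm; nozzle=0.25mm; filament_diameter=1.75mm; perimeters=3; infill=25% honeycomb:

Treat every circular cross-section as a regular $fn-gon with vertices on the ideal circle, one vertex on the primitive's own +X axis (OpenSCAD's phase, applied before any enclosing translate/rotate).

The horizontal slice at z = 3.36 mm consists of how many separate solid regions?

At z = 3.36 mm: the cone contributes a regular 12-gon of circumradius 5.208 (interpolated between r1=6.5 and r2=1.5 at t=0.258); the cube at (7, 6) does not reach this height (z outside [6, 11.5]); the cylinder at (-1.5, 9.5) is absent (z outside [4, 23.5]); Combining (union): only the cone is present, so the union is just that shape — 1 connected region. The result has 1 disconnected region.

1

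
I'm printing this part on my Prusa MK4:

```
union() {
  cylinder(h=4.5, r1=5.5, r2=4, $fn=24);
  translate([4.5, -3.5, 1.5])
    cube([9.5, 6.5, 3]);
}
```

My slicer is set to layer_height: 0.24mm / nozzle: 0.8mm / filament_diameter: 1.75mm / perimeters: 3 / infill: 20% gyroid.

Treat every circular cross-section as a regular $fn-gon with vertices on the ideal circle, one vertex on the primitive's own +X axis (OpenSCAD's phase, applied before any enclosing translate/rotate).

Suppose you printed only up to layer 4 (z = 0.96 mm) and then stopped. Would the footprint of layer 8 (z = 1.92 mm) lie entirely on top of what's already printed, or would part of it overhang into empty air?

Compare the two slices. At z = 0.96: the cone (r1=5.5→r2=4) has section circumradius 5.180 here — a regular 24-gon (area = (24/2)·5.180²·sin(360°/24) = 83.34 mm²); the cube at (4.5, -3.5) is not intersected at this z (z outside [1.5, 4.5]); Merging all regions: only the cone is present, so the union is just that shape — area = 83.34 mm². At z = 1.92: the cone contributes a regular 24-gon of circumradius 4.860 (interpolated between r1=5.5 and r2=4 at t=0.427) (area = (24/2)·4.860²·sin(360°/24) = 73.36 mm²); the 9.5×6.5 cube at (4.5, -3.5) contributes its full rectangle (area 61.75 mm²); Combining (union): the regions partially overlap — summed areas 135.11 mm² minus the doubly-counted overlap 0.79 mm² gives 134.32 mm² — area = 134.32 mm². Checking containment: at z = 1.92 the cross-section extends beyond the z = 0.96 cross-section by about 59.55 mm².

part overhangs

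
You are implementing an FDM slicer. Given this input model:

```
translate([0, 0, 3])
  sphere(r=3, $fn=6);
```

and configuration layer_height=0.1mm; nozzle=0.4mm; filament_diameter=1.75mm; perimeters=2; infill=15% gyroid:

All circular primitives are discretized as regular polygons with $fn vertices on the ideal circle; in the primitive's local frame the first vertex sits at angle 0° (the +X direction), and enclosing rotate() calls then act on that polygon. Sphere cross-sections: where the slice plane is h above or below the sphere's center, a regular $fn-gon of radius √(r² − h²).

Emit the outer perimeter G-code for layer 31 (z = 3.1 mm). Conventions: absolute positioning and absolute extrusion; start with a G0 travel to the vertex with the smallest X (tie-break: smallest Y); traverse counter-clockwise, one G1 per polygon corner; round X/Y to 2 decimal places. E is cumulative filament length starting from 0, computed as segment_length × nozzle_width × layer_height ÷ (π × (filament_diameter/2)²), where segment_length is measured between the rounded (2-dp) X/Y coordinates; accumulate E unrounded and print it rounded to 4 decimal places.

G0 X-3.00 Y0.00 Z3.10
G1 X-1.50 Y-2.60 E0.0499
G1 X1.50 Y-2.60 E0.0998
G1 X3.00 Y0.00 E0.1497
G1 X1.50 Y2.60 E0.1996
G1 X-1.50 Y2.60 E0.2495
G1 X-3.00 Y0.00 E0.2995

At z = 3.1 mm: the r=3 sphere contributes a regular 6-gon of circumradius √(3²−0.1²) = 2.998. The outline is a single polygon with 6 vertices. Extrusion per mm of travel: 0.4 × 0.1 / (π × 0.875²) = 0.016630. Accumulating E over each segment gives final E = 0.2995.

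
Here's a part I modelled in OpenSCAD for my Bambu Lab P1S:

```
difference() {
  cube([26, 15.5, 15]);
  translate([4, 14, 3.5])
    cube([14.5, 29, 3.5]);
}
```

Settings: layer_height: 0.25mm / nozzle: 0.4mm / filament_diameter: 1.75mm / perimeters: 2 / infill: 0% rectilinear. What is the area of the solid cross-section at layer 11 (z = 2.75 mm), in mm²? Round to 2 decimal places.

403.00 mm²

At z = 2.75 mm: the cube is present — its section is the full 26×15.5 rectangle (area 403.00 mm²); the cube at (4, 14) does not reach this height (z outside [3.5, 7]); Subtracting the remaining from the first: none of the subtracted shapes is present at this height, so the 26×15.5 cube is unchanged — area = 403.00 mm². Overall, the cross-section is a single solid region. Net area = 403.00 mm².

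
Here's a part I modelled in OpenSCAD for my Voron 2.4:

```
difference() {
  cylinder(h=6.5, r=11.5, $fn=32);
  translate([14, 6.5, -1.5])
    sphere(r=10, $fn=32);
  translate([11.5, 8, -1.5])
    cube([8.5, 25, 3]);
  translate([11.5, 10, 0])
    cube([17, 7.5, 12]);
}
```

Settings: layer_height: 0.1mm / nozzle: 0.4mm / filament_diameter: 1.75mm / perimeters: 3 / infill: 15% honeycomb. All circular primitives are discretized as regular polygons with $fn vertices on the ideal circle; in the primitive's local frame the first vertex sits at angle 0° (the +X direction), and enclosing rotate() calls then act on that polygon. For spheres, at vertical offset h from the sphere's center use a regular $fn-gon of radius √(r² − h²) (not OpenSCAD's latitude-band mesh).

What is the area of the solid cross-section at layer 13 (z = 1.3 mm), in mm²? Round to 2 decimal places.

At z = 1.3 mm: the cylinder: section is a regular 32-gon, circumradius r=11.5 (area = (32/2)·11.500²·sin(360°/32) = 412.81 mm²); the r=10 sphere at (14, 6.5) slices to a regular 32-gon of circumradius 9.600 (√(r²−h²) with h=2.8 from center) (area = (32/2)·9.600²·sin(360°/32) = 287.67 mm²); the 8.5×25 cube at (11.5, 8) contributes its full rectangle (area 212.50 mm²); the cube at (11.5, 10) is present — its section is the full 17×7.5 rectangle (area 127.50 mm²); After the difference (first − rest): starting from the r=11.5 cylinder (412.81 mm²), the r=10 sphere at (14, 6.5) partially overlaps it — only the 54.59 mm² overlap (of its 287.67 mm²) is removed, clipping the outline; the 8.5×25 cube at (11.5, 8) misses the remaining region (no effect); the 17×7.5 cube at (11.5, 10) misses the remaining region (no effect) — area = 358.22 mm². Overall, the cross-section is a single solid region. Net area = 358.22 mm².

358.22 mm²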